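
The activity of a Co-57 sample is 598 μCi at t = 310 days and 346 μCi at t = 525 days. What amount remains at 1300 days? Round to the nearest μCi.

Over Δt = 525 − 310 = 215 days, the level fell by a factor of 598/346 ≈ 1.7283.
n = log₂(1.7283) ≈ 0.78937 half-lives, so t½ = 215/0.78937 ≈ 272.37 days.
From t = 525 to t = 1300: 346 × (1/2)^((1300−525)/272.37) ≈ 48.142 μCi.

48 μCi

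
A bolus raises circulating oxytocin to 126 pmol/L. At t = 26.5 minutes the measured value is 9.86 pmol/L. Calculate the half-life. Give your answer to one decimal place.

7.2 minutes

A/A₀ = 9.86/126 ≈ 0.078254.
n = log₂(12.779) ≈ 3.6757 half-lives elapsed in 26.5 minutes.
t½ = 26.5/3.6757 ≈ 7.2095 minutes.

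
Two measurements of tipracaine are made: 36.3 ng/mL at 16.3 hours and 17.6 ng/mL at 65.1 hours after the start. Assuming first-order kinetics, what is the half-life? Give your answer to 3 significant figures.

46.7 hours

Over Δt = 65.1 − 16.3 = 48.8 hours, the level fell by a factor of 36.3/17.6 ≈ 2.0625.
n = log₂(2.0625) ≈ 1.0444 half-lives, so t½ = 48.8/1.0444 ≈ 46.726 hours.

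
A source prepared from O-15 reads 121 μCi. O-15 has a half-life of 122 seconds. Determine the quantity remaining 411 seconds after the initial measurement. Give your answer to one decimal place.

11.7 μCi

Number of half-lives: n = 411/122 ≈ 3.3689.
Remaining = 121 × (1/2)^3.3689 = 121 × 0.0968 ≈ 11.713 μCi.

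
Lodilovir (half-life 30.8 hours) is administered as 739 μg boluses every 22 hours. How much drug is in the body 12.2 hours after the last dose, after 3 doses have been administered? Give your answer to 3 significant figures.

1110 μg

The 3 doses were given 56.2, 34.2, 12.2 hours ago.
Total = 739·(1/2)^(56.2/30.8) + 739·(1/2)^(34.2/30.8) + 739·(1/2)^(12.2/30.8)
      = 208.62 + 342.28 + 561.57 ≈ 1112.5 μg.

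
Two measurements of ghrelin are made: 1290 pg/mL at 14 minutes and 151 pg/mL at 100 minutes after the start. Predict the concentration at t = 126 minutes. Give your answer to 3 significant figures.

78.9 pg/mL

Over Δt = 100 − 14 = 86 minutes, the level fell by a factor of 1290/151 ≈ 8.543.
n = log₂(8.543) ≈ 3.0948 half-lives, so t½ = 86/3.0948 ≈ 27.789 minutes.
From t = 100 to t = 126: 151 × (1/2)^((126−100)/27.789) ≈ 78.945 pg/mL.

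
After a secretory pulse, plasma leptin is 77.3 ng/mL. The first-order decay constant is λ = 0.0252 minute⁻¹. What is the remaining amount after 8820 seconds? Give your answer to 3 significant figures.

t½ = ln 2 / λ = 0.69315 / 0.0252 ≈ 27.506 minutes.
Convert the elapsed time: 8820 seconds = 147 minutes.
Number of half-lives: n = 147/27.506 ≈ 5.3443.
Remaining = 77.3 × (1/2)^5.3443 = 77.3 × 0.024615 ≈ 1.9027 ng/mL.

1.90 ng/mL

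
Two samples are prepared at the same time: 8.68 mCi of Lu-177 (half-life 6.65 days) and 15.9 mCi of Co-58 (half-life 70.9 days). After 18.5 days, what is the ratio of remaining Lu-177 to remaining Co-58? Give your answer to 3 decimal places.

0.095

Lu-177: 8.68 × (1/2)^(18.5/6.65) = 8.68 × (1/2)^2.782 ≈ 1.262 mCi.
Co-58: 15.9 × (1/2)^(18.5/70.9) = 15.9 × (1/2)^0.26093 ≈ 13.269 mCi.
Ratio ≈ 1.262 / 13.269 ≈ 0.095108.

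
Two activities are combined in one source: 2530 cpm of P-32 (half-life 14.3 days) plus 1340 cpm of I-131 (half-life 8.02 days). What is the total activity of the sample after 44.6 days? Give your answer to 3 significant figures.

P-32: 2530 × (1/2)^(44.6/14.3) = 2530 × (1/2)^3.1189 ≈ 291.24 cpm.
I-131: 1340 × (1/2)^(44.6/8.02) = 1340 × (1/2)^5.5611 ≈ 28.382 cpm.
Total = 291.24 + 28.382 ≈ 319.62 cpm.

320 cpm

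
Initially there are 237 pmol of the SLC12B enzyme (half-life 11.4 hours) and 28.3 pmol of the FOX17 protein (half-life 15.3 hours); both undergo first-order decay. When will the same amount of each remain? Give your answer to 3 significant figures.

137 hours

Set 237·(1/2)^(t/11.4) = 28.3·(1/2)^(t/15.3).
Taking log₂: log₂(237/28.3) = t·(1/11.4 − 1/15.3).
log₂(8.3746) = 3.066; 1/11.4 − 1/15.3 = 0.02236.
t = 3.066 / 0.02236 ≈ 137.12 hours.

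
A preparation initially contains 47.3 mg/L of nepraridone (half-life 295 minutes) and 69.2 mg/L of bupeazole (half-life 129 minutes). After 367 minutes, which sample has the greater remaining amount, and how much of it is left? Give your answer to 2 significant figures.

nepraridone, 20 mg/L

nepraridone: 47.3 × (1/2)^1.2441 ≈ 19.969 mg/L.
bupeazole: 69.2 × (1/2)^2.845 ≈ 9.6314 mg/L.
Nepraridone has more remaining, at ≈ 19.969 mg/L.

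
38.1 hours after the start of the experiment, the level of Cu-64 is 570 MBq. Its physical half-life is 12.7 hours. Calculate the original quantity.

4560 MBq

Number of half-lives elapsed: n = 38.1/12.7 ≈ 3.
A₀ = A × 2^n = 570 × 2^3 = 570 × 8 ≈ 4560 MBq.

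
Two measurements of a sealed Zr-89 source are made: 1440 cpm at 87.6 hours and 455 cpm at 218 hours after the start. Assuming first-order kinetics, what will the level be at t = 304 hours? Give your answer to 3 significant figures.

213 cpm

Over Δt = 218 − 87.6 = 130.4 hours, the level fell by a factor of 1440/455 ≈ 3.1648.
n = log₂(3.1648) ≈ 1.6621 half-lives, so t½ = 130.4/1.6621 ≈ 78.454 hours.
From t = 218 to t = 304: 455 × (1/2)^((304−218)/78.454) ≈ 212.83 cpm.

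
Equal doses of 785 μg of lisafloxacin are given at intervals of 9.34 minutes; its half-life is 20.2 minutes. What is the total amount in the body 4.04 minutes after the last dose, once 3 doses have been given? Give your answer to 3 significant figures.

1540 μg

The 3 doses were given 22.72, 13.38, 4.04 minutes ago.
Total = 785·(1/2)^(22.72/20.2) + 785·(1/2)^(13.38/20.2) + 785·(1/2)^(4.04/20.2)
      = 359.99 + 495.99 + 683.38 ≈ 1539.4 μg.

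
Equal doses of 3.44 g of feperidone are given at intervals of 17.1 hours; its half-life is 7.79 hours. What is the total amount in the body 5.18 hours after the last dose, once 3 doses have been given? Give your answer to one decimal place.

2.7 g

The 3 doses were given 39.38, 22.28, 5.18 hours ago.
Total = 3.44·(1/2)^(39.38/7.79) + 3.44·(1/2)^(22.28/7.79) + 3.44·(1/2)^(5.18/7.79)
      = 0.10346 + 0.47379 + 2.1696 ≈ 2.7469 g.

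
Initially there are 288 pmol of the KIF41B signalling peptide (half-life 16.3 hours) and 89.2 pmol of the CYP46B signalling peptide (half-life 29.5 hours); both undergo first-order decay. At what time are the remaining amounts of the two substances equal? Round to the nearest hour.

Set 288·(1/2)^(t/16.3) = 89.2·(1/2)^(t/29.5).
Taking log₂: log₂(288/89.2) = t·(1/16.3 − 1/29.5).
log₂(3.2287) = 1.691; 1/16.3 − 1/29.5 = 0.027451.
t = 1.691 / 0.027451 ≈ 61.598 hours.

62 hours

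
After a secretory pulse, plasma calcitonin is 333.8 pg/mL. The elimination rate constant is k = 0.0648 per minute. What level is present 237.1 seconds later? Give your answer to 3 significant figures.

t½ = ln 2 / k = 0.69315 / 0.0648 ≈ 10.697 minutes.
Convert the elapsed time: 237.1 seconds = 3.95167 minutes.
Number of half-lives: n = 3.95167/10.697 ≈ 0.36943.
Remaining = 333.8 × (1/2)^0.36943 = 333.8 × 0.77409 ≈ 258.39 pg/mL.

258 pg/mL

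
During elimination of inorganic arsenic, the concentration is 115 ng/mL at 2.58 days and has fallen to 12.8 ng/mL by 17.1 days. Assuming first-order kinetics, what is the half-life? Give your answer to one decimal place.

4.6 days

Over Δt = 17.1 − 2.58 = 14.52 days, the level fell by a factor of 115/12.8 ≈ 8.9844.
n = log₂(8.9844) ≈ 3.1674 half-lives, so t½ = 14.52/3.1674 ≈ 4.5842 days.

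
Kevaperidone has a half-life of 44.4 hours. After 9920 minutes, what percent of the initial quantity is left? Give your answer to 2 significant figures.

9920 minutes = 165.333 hours.
n = 165.333/44.4 ≈ 3.7237 half-lives.
Fraction remaining = (1/2)^3.7237 ≈ 0.075692, i.e. 7.5692%.

7.6%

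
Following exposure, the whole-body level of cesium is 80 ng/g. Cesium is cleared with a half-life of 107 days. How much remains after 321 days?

Elapsed time is 3 half-lives (321/107).
Each half-life halves the amount: 80 × (1/2)^3 = 80/8 = 10 ng/g.

10 ng/g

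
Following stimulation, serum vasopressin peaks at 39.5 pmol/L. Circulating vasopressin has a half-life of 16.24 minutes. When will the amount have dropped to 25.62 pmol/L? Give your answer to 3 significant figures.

10.1 minutes

Fraction remaining = 25.62/39.5 ≈ 0.64861.
n = log₂(39.5/25.62) = ln(1.5418)/ln 2 ≈ 0.62458 half-lives.
t = n × t½ = 0.62458 × 16.24 ≈ 10.143 minutes.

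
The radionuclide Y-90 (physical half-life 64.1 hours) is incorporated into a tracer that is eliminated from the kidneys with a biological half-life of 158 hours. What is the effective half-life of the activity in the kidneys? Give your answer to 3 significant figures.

1/t_eff = 1/t_phys + 1/t_biol = 1/64.1 + 1/158 = 0.02193 per hour.
t_eff = 64.1 × 158 / (64.1 + 158) ≈ 45.6 hours.

45.6 hours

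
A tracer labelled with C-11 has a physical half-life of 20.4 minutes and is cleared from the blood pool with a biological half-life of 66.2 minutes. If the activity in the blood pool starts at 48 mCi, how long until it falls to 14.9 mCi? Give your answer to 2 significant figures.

26 minutes

1/t_eff = 1/t_phys + 1/t_biol = 1/20.4 + 1/66.2 = 0.064125 per minute.
t_eff = 20.4 × 66.2 / (20.4 + 66.2) ≈ 15.594 minutes.
n = log₂(48/14.9) ≈ 1.6877; t = 1.6877 × 15.594 ≈ 26.319 minutes.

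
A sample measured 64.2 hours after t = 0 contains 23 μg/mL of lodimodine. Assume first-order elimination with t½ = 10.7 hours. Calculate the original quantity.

Number of half-lives elapsed: n = 64.2/10.7 ≈ 6.
A₀ = A × 2^n = 23 × 2^6 = 23 × 64 ≈ 1472 μg/mL.

1472 μg/mL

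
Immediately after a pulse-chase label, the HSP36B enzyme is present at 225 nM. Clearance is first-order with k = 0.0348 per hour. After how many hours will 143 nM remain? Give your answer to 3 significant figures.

t½ = ln 2 / k = 0.69315 / 0.0348 ≈ 19.918 hours.
Fraction remaining = 143/225 ≈ 0.63556.
n = log₂(225/143) = ln(1.5734)/ln 2 ≈ 0.65391 half-lives.
t = n × t½ = 0.65391 × 19.918 ≈ 13.025 hours.

13.0 hours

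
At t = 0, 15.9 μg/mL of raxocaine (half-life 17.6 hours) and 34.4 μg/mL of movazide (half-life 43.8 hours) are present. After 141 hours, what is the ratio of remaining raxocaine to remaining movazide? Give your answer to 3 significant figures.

raxocaine: 15.9 × (1/2)^(141/17.6) = 15.9 × (1/2)^8.0114 ≈ 0.061622 μg/mL.
movazide: 34.4 × (1/2)^(141/43.8) = 34.4 × (1/2)^3.2192 ≈ 3.6939 μg/mL.
Ratio ≈ 0.061622 / 3.6939 ≈ 0.016682.

0.0167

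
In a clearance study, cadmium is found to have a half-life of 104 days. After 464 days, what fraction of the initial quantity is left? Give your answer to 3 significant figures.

0.0454

n = 464/104 ≈ 4.4615 half-lives.
Fraction remaining = (1/2)^4.4615 ≈ 0.045388.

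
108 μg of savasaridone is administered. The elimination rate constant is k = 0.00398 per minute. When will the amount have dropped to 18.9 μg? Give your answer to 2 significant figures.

t½ = ln 2 / k = 0.69315 / 0.00398 ≈ 174.16 minutes.
Fraction remaining = 18.9/108 ≈ 0.175.
n = log₂(108/18.9) = ln(5.7143)/ln 2 ≈ 2.5146 half-lives.
t = n × t½ = 2.5146 × 174.16 ≈ 437.93 minutes.

440 minutes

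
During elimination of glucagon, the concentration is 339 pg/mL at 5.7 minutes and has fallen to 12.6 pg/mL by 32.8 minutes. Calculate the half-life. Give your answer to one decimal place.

5.7 minutes

Over Δt = 32.8 − 5.7 = 27.1 minutes, the level fell by a factor of 339/12.6 ≈ 26.905.
n = log₂(26.905) ≈ 4.7498 half-lives, so t½ = 27.1/4.7498 ≈ 5.7055 minutes.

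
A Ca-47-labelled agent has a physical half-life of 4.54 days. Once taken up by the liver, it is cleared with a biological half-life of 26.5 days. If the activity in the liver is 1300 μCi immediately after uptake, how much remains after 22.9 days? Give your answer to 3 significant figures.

1/t_eff = 1/t_phys + 1/t_biol = 1/4.54 + 1/26.5 = 0.258 per day.
t_eff = 4.54 × 26.5 / (4.54 + 26.5) ≈ 3.876 days.
Remaining = 1300 × (1/2)^(22.9/3.876) = 1300 × (1/2)^5.9082 ≈ 21.647 μCi.

21.6 μCi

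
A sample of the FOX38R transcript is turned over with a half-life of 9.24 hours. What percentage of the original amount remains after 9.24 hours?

n = 9.24/9.24 ≈ 1 half-life.
Fraction remaining = (1/2)^1 ≈ 0.5, i.e. 50%.

50%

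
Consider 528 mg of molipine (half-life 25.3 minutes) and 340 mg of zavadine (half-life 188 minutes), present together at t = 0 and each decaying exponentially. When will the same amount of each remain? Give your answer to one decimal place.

18.6 minutes

Set 528·(1/2)^(t/25.3) = 340·(1/2)^(t/188).
Taking log₂: log₂(528/340) = t·(1/25.3 − 1/188).
log₂(1.5529) = 0.635; 1/25.3 − 1/188 = 0.034207.
t = 0.635 / 0.034207 ≈ 18.564 minutes.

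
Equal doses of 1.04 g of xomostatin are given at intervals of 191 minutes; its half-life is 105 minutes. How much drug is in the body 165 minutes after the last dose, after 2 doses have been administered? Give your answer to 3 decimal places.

The 2 doses were given 356, 165 minutes ago.
Total = 1.04·(1/2)^(356/105) + 1.04·(1/2)^(165/105)
      = 0.099174 + 0.34993 ≈ 0.44911 g.

0.449 g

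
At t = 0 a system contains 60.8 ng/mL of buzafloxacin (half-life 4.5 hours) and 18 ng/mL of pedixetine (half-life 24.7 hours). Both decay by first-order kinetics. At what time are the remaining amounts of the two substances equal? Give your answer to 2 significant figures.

9.7 hours

Set 60.8·(1/2)^(t/4.5) = 18·(1/2)^(t/24.7).
Taking log₂: log₂(60.8/18) = t·(1/4.5 − 1/24.7).
log₂(3.3778) = 1.7561; 1/4.5 − 1/24.7 = 0.18174.
t = 1.7561 / 0.18174 ≈ 9.6628 hours.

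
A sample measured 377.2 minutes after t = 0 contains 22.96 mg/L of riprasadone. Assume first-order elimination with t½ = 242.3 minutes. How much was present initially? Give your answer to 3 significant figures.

Number of half-lives elapsed: n = 377.2/242.3 ≈ 1.5567.
A₀ = A × 2^n = 22.96 × 2^1.5567 = 22.96 × 2.9419 ≈ 67.546 mg/L.

67.5 mg/L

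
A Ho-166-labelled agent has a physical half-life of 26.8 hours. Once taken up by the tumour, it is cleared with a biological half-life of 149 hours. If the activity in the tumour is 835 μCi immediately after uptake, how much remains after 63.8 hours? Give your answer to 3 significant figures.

1/t_eff = 1/t_phys + 1/t_biol = 1/26.8 + 1/149 = 0.044025 per hour.
t_eff = 26.8 × 149 / (26.8 + 149) ≈ 22.714 hours.
Remaining = 835 × (1/2)^(63.8/22.714) = 835 × (1/2)^2.8088 ≈ 119.17 μCi.

119 μCi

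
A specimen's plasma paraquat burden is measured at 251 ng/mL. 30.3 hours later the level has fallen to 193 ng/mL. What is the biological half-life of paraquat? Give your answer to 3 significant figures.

A/A₀ = 193/251 ≈ 0.76892.
n = log₂(1.3005) ≈ 0.37909 half-lives elapsed in 30.3 hours.
t½ = 30.3/0.37909 ≈ 79.929 hours.

79.9 hours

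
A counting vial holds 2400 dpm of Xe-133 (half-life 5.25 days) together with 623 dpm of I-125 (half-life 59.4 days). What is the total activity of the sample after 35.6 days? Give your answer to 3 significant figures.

Xe-133: 2400 × (1/2)^(35.6/5.25) = 2400 × (1/2)^6.781 ≈ 21.824 dpm.
I-125: 623 × (1/2)^(35.6/59.4) = 623 × (1/2)^0.59933 ≈ 411.22 dpm.
Total = 21.824 + 411.22 ≈ 433.04 dpm.

433 dpm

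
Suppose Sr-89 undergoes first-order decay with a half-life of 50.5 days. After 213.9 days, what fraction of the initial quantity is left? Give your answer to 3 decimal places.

0.053

n = 213.9/50.5 ≈ 4.2356 half-lives.
Fraction remaining = (1/2)^4.2356 ≈ 0.053082.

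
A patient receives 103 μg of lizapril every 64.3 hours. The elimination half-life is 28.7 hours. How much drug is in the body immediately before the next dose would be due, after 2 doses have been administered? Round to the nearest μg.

The 2 doses were given 128.6, 64.3 hours ago.
Total = 103·(1/2)^(128.6/28.7) + 103·(1/2)^(64.3/28.7)
      = 4.6129 + 21.797 ≈ 26.41 μg.

26 μg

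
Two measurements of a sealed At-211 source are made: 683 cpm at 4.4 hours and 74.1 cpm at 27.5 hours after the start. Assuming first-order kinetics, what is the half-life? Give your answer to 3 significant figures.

7.21 hours

Over Δt = 27.5 − 4.4 = 23.1 hours, the level fell by a factor of 683/74.1 ≈ 9.2173.
n = log₂(9.2173) ≈ 3.2043 half-lives, so t½ = 23.1/3.2043 ≈ 7.209 hours.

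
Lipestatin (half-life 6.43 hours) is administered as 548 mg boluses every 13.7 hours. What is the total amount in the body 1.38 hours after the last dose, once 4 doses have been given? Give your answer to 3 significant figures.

The 4 doses were given 42.48, 28.78, 15.08, 1.38 hours ago.
Total = 548·(1/2)^(42.48/6.43) + 548·(1/2)^(28.78/6.43) + 548·(1/2)^(15.08/6.43) + 548·(1/2)^(1.38/6.43)
      = 5.6236 + 24.626 + 107.84 + 472.25 ≈ 610.34 mg.

610 mg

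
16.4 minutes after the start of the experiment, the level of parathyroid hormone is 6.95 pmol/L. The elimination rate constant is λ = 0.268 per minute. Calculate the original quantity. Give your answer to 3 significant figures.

t½ = ln 2 / λ = 0.69315 / 0.268 ≈ 2.5864 minutes.
Number of half-lives elapsed: n = 16.4/2.5864 ≈ 6.3409.
A₀ = A × 2^n = 6.95 × 2^6.3409 = 6.95 × 81.061 ≈ 563.37 pmol/L.

563 pmol/L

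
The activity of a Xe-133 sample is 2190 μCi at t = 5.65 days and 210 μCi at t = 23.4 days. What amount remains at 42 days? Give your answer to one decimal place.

Over Δt = 23.4 − 5.65 = 17.75 days, the level fell by a factor of 2190/210 ≈ 10.429.
n = log₂(10.429) ≈ 3.3825 half-lives, so t½ = 17.75/3.3825 ≈ 5.2476 days.
From t = 23.4 to t = 42: 210 × (1/2)^((42−23.4)/5.2476) ≈ 17.998 μCi.

18.0 μCi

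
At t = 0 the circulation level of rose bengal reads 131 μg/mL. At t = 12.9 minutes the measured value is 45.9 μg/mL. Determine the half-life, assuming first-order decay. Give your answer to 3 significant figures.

A/A₀ = 45.9/131 ≈ 0.35038.
n = log₂(2.854) ≈ 1.513 half-lives elapsed in 12.9 minutes.
t½ = 12.9/1.513 ≈ 8.5261 minutes.

8.53 minutes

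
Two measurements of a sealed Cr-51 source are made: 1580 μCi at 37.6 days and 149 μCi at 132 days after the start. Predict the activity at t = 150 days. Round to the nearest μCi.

Over Δt = 132 − 37.6 = 94.4 days, the level fell by a factor of 1580/149 ≈ 10.604.
n = log₂(10.604) ≈ 3.4065 half-lives, so t½ = 94.4/3.4065 ≈ 27.711 days.
From t = 132 to t = 150: 149 × (1/2)^((150−132)/27.711) ≈ 94.984 μCi.

95 μCi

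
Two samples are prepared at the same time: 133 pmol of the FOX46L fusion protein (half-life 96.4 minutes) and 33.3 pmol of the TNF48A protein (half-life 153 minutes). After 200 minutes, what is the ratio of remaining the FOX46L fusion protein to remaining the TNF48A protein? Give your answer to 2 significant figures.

FOX46L fusion protein: 133 × (1/2)^(200/96.4) = 133 × (1/2)^2.0747 ≈ 31.572 pmol.
TNF48A protein: 33.3 × (1/2)^(200/153) = 33.3 × (1/2)^1.3072 ≈ 13.457 pmol.
Ratio ≈ 31.572 / 13.457 ≈ 2.3462.

2.3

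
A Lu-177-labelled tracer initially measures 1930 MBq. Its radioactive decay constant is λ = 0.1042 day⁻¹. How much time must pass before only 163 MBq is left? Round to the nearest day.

24 days

t½ = ln 2 / λ = 0.69315 / 0.1042 ≈ 6.6521 days.
Fraction remaining = 163/1930 ≈ 0.084456.
n = log₂(1930/163) = ln(11.84)/ln 2 ≈ 3.5657 half-lives.
t = n × t½ = 3.5657 × 6.6521 ≈ 23.719 days.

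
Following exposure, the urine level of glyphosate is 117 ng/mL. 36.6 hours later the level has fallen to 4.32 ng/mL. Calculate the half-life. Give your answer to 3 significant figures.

7.69 hours

A/A₀ = 4.32/117 ≈ 0.036923.
n = log₂(27.083) ≈ 4.7593 half-lives elapsed in 36.6 hours.
t½ = 36.6/4.7593 ≈ 7.6902 hours.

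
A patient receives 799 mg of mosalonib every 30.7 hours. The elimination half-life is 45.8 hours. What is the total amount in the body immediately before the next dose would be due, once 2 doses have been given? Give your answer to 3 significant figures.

The 2 doses were given 61.4, 30.7 hours ago.
Total = 799·(1/2)^(61.4/45.8) + 799·(1/2)^(30.7/45.8)
      = 315.49 + 502.07 ≈ 817.56 mg.

818 mg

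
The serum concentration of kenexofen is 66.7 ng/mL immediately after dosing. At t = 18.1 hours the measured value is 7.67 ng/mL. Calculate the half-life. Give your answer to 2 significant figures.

A/A₀ = 7.67/66.7 ≈ 0.11499.
n = log₂(8.6962) ≈ 3.1204 half-lives elapsed in 18.1 hours.
t½ = 18.1/3.1204 ≈ 5.8006 hours.

5.8 hours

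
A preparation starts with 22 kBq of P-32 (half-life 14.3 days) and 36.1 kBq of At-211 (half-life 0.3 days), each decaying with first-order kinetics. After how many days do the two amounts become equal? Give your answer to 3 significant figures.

0.219 days

Set 22·(1/2)^(t/14.3) = 36.1·(1/2)^(t/0.3).
Taking log₂: log₂(22/36.1) = t·(1/14.3 − 1/0.3).
log₂(0.60942) = -0.7145; 1/14.3 − 1/0.3 = -3.2634.
t = -0.7145 / -3.2634 ≈ 0.21894 days.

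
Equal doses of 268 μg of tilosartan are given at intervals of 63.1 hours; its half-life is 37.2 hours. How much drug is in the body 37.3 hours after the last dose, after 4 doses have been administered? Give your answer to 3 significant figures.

The 4 doses were given 226.6, 163.5, 100.4, 37.3 hours ago.
Total = 268·(1/2)^(226.6/37.2) + 268·(1/2)^(163.5/37.2) + 268·(1/2)^(100.4/37.2) + 268·(1/2)^(37.3/37.2)
      = 3.9304 + 12.737 + 41.274 + 133.75 ≈ 191.69 μg.

192 μg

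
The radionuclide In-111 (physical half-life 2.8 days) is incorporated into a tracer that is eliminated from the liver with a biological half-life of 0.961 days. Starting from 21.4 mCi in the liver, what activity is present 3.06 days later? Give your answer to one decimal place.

1/t_eff = 1/t_phys + 1/t_biol = 1/2.8 + 1/0.961 = 1.3977 per day.
t_eff = 2.8 × 0.961 / (2.8 + 0.961) ≈ 0.71545 days.
Remaining = 21.4 × (1/2)^(3.06/0.71545) = 21.4 × (1/2)^4.277 ≈ 1.1038 mCi.

1.1 mCi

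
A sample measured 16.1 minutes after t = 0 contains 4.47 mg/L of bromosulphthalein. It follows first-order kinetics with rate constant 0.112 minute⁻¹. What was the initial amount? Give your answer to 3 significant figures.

t½ = ln 2 / λ = 0.69315 / 0.112 ≈ 6.1888 minutes.
Number of half-lives elapsed: n = 16.1/6.1888 ≈ 2.6015.
A₀ = A × 2^n = 4.47 × 2^2.6015 = 4.47 × 6.069 ≈ 27.129 mg/L.

27.1 mg/L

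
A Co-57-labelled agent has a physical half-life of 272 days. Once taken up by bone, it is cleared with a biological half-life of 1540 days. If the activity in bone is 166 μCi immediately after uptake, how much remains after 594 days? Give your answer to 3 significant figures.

1/t_eff = 1/t_phys + 1/t_biol = 1/272 + 1/1540 = 0.0043258 per day.
t_eff = 272 × 1540 / (272 + 1540) ≈ 231.17 days.
Remaining = 166 × (1/2)^(594/231.17) = 166 × (1/2)^2.5695 ≈ 27.964 μCi.

28.0 μCi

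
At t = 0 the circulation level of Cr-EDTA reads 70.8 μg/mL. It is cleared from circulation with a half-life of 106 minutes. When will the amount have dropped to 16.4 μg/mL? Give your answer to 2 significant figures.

220 minutes

Fraction remaining = 16.4/70.8 ≈ 0.23164.
n = log₂(70.8/16.4) = ln(4.3171)/ln 2 ≈ 2.1101 half-lives.
t = n × t½ = 2.1101 × 106 ≈ 223.67 minutes.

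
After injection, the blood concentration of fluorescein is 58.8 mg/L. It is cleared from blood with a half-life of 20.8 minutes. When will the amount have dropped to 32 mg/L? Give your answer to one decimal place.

18.3 minutes

Fraction remaining = 32/58.8 ≈ 0.54422.
n = log₂(58.8/32) = ln(1.8375)/ln 2 ≈ 0.87774 half-lives.
t = n × t½ = 0.87774 × 20.8 ≈ 18.257 minutes.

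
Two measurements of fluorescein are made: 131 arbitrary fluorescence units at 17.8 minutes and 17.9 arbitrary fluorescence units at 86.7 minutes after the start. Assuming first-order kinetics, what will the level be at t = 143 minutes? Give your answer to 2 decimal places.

Over Δt = 86.7 − 17.8 = 68.9 minutes, the level fell by a factor of 131/17.9 ≈ 7.3184.
n = log₂(7.3184) ≈ 2.8715 half-lives, so t½ = 68.9/2.8715 ≈ 23.994 minutes.
From t = 86.7 to t = 143: 17.9 × (1/2)^((143−86.7)/23.994) ≈ 3.5198 arbitrary fluorescence units.

3.52 arbitrary fluorescence units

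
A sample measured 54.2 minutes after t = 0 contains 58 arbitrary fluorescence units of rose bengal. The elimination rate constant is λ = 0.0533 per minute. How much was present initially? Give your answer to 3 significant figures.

t½ = ln 2 / λ = 0.69315 / 0.0533 ≈ 13.005 minutes.
Number of half-lives elapsed: n = 54.2/13.005 ≈ 4.1677.
A₀ = A × 2^n = 58 × 2^4.1677 = 58 × 17.973 ≈ 1042.4 arbitrary fluorescence units.

1040 arbitrary fluorescence units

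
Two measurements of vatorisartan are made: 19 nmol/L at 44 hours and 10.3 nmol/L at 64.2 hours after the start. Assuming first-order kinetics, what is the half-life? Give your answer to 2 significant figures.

23 hours

Over Δt = 64.2 − 44 = 20.2 hours, the level fell by a factor of 19/10.3 ≈ 1.8447.
n = log₂(1.8447) ≈ 0.88336 half-lives, so t½ = 20.2/0.88336 ≈ 22.867 hours.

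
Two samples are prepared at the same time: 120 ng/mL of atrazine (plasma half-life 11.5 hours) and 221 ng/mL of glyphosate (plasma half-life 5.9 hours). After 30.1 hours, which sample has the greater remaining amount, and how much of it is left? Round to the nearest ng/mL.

atrazine: 120 × (1/2)^2.6174 ≈ 19.555 ng/mL.
glyphosate: 221 × (1/2)^5.1017 ≈ 6.4362 ng/mL.
Atrazine has more remaining, at ≈ 19.555 ng/mL.

atrazine, 20 ng/mL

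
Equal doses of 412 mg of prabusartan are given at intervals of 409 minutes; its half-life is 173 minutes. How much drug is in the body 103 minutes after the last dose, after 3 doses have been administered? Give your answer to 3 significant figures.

The 3 doses were given 921, 512, 103 minutes ago.
Total = 412·(1/2)^(921/173) + 412·(1/2)^(512/173) + 412·(1/2)^(103/173)
      = 10.287 + 52.965 + 272.69 ≈ 335.94 mg.

336 mg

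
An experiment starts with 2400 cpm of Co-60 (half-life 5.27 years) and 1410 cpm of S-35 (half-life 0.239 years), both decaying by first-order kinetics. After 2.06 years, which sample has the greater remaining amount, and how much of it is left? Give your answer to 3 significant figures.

Co-60: 2400 × (1/2)^0.39089 ≈ 1830.4 cpm.
S-35: 1410 × (1/2)^8.6192 ≈ 3.5856 cpm.
Co-60 has more remaining, at ≈ 1830.4 cpm.

Co-60, 1830 cpm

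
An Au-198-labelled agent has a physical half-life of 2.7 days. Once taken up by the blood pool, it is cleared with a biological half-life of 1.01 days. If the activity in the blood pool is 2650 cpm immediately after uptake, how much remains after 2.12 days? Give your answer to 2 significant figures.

360 cpm

1/t_eff = 1/t_phys + 1/t_biol = 1/2.7 + 1/1.01 = 1.3605 per day.
t_eff = 2.7 × 1.01 / (2.7 + 1.01) ≈ 0.73504 days.
Remaining = 2650 × (1/2)^(2.12/0.73504) = 2650 × (1/2)^2.8842 ≈ 358.94 cpm.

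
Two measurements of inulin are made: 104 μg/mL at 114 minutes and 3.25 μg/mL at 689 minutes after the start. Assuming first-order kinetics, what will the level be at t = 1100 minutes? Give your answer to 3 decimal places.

Over Δt = 689 − 114 = 575 minutes, the level fell by a factor of 104/3.25 ≈ 32.
n = log₂(32) ≈ 5 half-lives, so t½ = 575/5 ≈ 115 minutes.
From t = 689 to t = 1100: 3.25 × (1/2)^((1100−689)/115) ≈ 0.27292 μg/mL.

0.273 μg/mL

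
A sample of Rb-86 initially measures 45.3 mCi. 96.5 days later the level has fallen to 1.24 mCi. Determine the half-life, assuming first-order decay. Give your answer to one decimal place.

18.6 days

A/A₀ = 1.24/45.3 ≈ 0.027373.
n = log₂(36.532) ≈ 5.1911 half-lives elapsed in 96.5 days.
t½ = 96.5/5.1911 ≈ 18.59 days.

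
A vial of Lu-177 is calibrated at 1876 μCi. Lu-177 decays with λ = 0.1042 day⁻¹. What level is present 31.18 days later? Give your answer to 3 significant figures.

72.8 μCi

t½ = ln 2 / λ = 0.69315 / 0.1042 ≈ 6.6521 days.
Number of half-lives: n = 31.18/6.6521 ≈ 4.6873.
Remaining = 1876 × (1/2)^4.6873 = 1876 × 0.038815 ≈ 72.816 μCi.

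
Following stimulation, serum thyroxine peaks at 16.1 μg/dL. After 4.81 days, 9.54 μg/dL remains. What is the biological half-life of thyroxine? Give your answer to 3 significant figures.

A/A₀ = 9.54/16.1 ≈ 0.59255.
n = log₂(1.6876) ≈ 0.755 half-lives elapsed in 4.81 days.
t½ = 4.81/0.755 ≈ 6.3709 days.

6.37 days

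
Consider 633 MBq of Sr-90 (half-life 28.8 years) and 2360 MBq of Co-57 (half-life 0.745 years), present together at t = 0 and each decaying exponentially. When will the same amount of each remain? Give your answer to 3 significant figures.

1.45 years

Set 633·(1/2)^(t/28.8) = 2360·(1/2)^(t/0.745).
Taking log₂: log₂(633/2360) = t·(1/28.8 − 1/0.745).
log₂(0.26822) = -1.8985; 1/28.8 − 1/0.745 = -1.3076.
t = -1.8985 / -1.3076 ≈ 1.4519 years.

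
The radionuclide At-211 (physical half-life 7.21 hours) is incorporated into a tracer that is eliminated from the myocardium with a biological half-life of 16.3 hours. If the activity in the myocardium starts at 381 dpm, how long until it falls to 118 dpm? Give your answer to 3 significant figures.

1/t_eff = 1/t_phys + 1/t_biol = 1/7.21 + 1/16.3 = 0.20005 per hour.
t_eff = 7.21 × 16.3 / (7.21 + 16.3) ≈ 4.9989 hours.
n = log₂(381/118) ≈ 1.691; t = 1.691 × 4.9989 ≈ 8.4531 hours.

8.45 hours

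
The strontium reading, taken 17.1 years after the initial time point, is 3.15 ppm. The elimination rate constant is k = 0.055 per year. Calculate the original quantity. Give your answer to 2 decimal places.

8.07 ppm

t½ = ln 2 / k = 0.69315 / 0.055 ≈ 12.603 years.
Number of half-lives elapsed: n = 17.1/12.603 ≈ 1.3569.
A₀ = A × 2^n = 3.15 × 2^1.3569 = 3.15 × 2.5613 ≈ 8.068 ppm.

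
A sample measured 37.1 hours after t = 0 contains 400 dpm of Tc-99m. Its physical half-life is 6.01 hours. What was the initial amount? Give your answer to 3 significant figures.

28900 dpm

Number of half-lives elapsed: n = 37.1/6.01 ≈ 6.173.
A₀ = A × 2^n = 400 × 2^6.173 = 400 × 72.156 ≈ 28862 dpm.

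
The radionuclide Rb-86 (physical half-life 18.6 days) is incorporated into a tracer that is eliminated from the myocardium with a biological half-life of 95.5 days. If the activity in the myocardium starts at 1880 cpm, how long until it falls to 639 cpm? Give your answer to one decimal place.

24.2 days

1/t_eff = 1/t_phys + 1/t_biol = 1/18.6 + 1/95.5 = 0.064235 per day.
t_eff = 18.6 × 95.5 / (18.6 + 95.5) ≈ 15.568 days.
n = log₂(1880/639) ≈ 1.5568; t = 1.5568 × 15.568 ≈ 24.237 days.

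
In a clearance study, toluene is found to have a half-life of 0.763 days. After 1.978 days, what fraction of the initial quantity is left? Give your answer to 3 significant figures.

0.166

n = 1.978/0.763 ≈ 2.5924 half-lives.
Fraction remaining = (1/2)^2.5924 ≈ 0.16581.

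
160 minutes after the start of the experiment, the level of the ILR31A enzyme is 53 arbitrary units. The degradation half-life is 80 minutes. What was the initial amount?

Number of half-lives elapsed: n = 160/80 ≈ 2.
A₀ = A × 2^n = 53 × 2^2 = 53 × 4 ≈ 212 arbitrary units.

212 arbitrary units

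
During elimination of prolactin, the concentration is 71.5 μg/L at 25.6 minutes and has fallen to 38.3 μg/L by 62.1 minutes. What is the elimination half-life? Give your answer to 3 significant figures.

Over Δt = 62.1 − 25.6 = 36.5 minutes, the level fell by a factor of 71.5/38.3 ≈ 1.8668.
n = log₂(1.8668) ≈ 0.9006 half-lives, so t½ = 36.5/0.9006 ≈ 40.529 minutes.

40.5 minutes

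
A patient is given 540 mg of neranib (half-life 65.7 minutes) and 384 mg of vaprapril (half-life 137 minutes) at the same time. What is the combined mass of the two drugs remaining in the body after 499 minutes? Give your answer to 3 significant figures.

33.5 mg

neranib: 540 × (1/2)^(499/65.7) = 540 × (1/2)^7.5951 ≈ 2.7927 mg.
vaprapril: 384 × (1/2)^(499/137) = 384 × (1/2)^3.6423 ≈ 30.752 mg.
Total = 2.7927 + 30.752 ≈ 33.545 mg.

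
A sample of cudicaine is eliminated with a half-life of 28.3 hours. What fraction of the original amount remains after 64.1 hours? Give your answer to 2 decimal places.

n = 64.1/28.3 ≈ 2.265 half-lives.
Fraction remaining = (1/2)^2.265 ≈ 0.20805.

0.21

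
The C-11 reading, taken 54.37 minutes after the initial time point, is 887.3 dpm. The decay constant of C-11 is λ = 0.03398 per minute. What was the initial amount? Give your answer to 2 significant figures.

t½ = ln 2 / λ = 0.69315 / 0.03398 ≈ 20.399 minutes.
Number of half-lives elapsed: n = 54.37/20.399 ≈ 2.6654.
A₀ = A × 2^n = 887.3 × 2^2.6654 = 887.3 × 6.3439 ≈ 5628.9 dpm.

5600 dpm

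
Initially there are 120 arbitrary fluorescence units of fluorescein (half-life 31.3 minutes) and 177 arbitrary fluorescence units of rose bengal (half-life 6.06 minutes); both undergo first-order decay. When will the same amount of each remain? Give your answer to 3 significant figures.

Set 120·(1/2)^(t/31.3) = 177·(1/2)^(t/6.06).
Taking log₂: log₂(120/177) = t·(1/31.3 − 1/6.06).
log₂(0.67797) = -0.56071; 1/31.3 − 1/6.06 = -0.13307.
t = -0.56071 / -0.13307 ≈ 4.2138 minutes.

4.21 minutes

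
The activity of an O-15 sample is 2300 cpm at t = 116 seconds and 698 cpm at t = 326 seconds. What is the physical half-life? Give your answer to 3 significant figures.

122 seconds

Over Δt = 326 − 116 = 210 seconds, the level fell by a factor of 2300/698 ≈ 3.2951.
n = log₂(3.2951) ≈ 1.7203 half-lives, so t½ = 210/1.7203 ≈ 122.07 seconds.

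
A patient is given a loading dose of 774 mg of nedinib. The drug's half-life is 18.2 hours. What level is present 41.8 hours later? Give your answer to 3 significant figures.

158 mg

Number of half-lives: n = 41.8/18.2 ≈ 2.2967.
Remaining = 774 × (1/2)^2.2967 = 774 × 0.20353 ≈ 157.53 mg.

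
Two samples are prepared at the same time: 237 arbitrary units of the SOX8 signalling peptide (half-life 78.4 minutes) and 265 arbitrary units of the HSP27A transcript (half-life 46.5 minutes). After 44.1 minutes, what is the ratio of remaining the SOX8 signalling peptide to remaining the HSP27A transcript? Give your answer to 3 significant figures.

1.17

SOX8 signalling peptide: 237 × (1/2)^(44.1/78.4) = 237 × (1/2)^0.5625 ≈ 160.48 arbitrary units.
HSP27A transcript: 265 × (1/2)^(44.1/46.5) = 265 × (1/2)^0.94839 ≈ 137.33 arbitrary units.
Ratio ≈ 160.48 / 137.33 ≈ 1.1686.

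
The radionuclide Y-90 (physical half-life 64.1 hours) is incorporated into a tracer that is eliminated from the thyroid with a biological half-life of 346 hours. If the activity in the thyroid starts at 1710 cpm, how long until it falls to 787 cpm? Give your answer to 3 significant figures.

60.5 hours

1/t_eff = 1/t_phys + 1/t_biol = 1/64.1 + 1/346 = 0.018491 per hour.
t_eff = 64.1 × 346 / (64.1 + 346) ≈ 54.081 hours.
n = log₂(1710/787) ≈ 1.1196; t = 1.1196 × 54.081 ≈ 60.547 hours.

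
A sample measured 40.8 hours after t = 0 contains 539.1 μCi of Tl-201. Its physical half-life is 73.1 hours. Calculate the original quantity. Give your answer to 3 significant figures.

794 μCi

Number of half-lives elapsed: n = 40.8/73.1 ≈ 0.55814.
A₀ = A × 2^n = 539.1 × 2^0.55814 = 539.1 × 1.4724 ≈ 793.75 μCi.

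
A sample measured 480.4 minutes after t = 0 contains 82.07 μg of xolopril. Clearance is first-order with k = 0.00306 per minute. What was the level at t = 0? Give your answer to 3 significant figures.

357 μg

t½ = ln 2 / k = 0.69315 / 0.00306 ≈ 226.52 minutes.
Number of half-lives elapsed: n = 480.4/226.52 ≈ 2.1208.
A₀ = A × 2^n = 82.07 × 2^2.1208 = 82.07 × 4.3493 ≈ 356.95 μg.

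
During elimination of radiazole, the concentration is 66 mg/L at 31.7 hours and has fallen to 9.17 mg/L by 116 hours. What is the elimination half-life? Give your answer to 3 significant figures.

29.6 hours

Over Δt = 116 − 31.7 = 84.3 hours, the level fell by a factor of 66/9.17 ≈ 7.1974.
n = log₂(7.1974) ≈ 2.8475 half-lives, so t½ = 84.3/2.8475 ≈ 29.605 hours.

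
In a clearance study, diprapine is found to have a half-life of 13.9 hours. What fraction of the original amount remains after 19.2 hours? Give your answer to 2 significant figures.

0.38

n = 19.2/13.9 ≈ 1.3813 half-lives.
Fraction remaining = (1/2)^1.3813 ≈ 0.38387.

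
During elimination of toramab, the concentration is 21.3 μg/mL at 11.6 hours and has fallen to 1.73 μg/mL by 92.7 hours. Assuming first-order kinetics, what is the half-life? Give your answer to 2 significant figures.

Over Δt = 92.7 − 11.6 = 81.1 hours, the level fell by a factor of 21.3/1.73 ≈ 12.312.
n = log₂(12.312) ≈ 3.622 half-lives, so t½ = 81.1/3.622 ≈ 22.391 hours.

22 hours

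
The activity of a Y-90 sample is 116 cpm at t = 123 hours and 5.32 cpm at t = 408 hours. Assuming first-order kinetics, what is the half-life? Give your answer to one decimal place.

Over Δt = 408 − 123 = 285 hours, the level fell by a factor of 116/5.32 ≈ 21.805.
n = log₂(21.805) ≈ 4.4466 half-lives, so t½ = 285/4.4466 ≈ 64.095 hours.

64.1 hours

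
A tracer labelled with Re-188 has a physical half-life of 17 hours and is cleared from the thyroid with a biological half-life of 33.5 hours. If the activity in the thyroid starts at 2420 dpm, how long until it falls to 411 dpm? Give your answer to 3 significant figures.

28.8 hours

1/t_eff = 1/t_phys + 1/t_biol = 1/17 + 1/33.5 = 0.088674 per hour.
t_eff = 17 × 33.5 / (17 + 33.5) ≈ 11.277 hours.
n = log₂(2420/411) ≈ 2.5578; t = 2.5578 × 11.277 ≈ 28.845 hours.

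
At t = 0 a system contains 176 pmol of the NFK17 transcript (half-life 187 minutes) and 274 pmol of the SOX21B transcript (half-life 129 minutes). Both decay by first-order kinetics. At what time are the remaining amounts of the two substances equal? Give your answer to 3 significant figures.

266 minutes

Set 176·(1/2)^(t/187) = 274·(1/2)^(t/129).
Taking log₂: log₂(176/274) = t·(1/187 − 1/129).
log₂(0.64234) = -0.6386; 1/187 − 1/129 = -0.0024043.
t = -0.6386 / -0.0024043 ≈ 265.6 minutes.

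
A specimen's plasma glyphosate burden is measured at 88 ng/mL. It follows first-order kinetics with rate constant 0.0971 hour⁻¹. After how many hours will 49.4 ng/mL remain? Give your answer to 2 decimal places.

5.95 hours

t½ = ln 2 / λ = 0.69315 / 0.0971 ≈ 7.1385 hours.
Fraction remaining = 49.4/88 ≈ 0.56136.
n = log₂(88/49.4) = ln(1.7814)/ln 2 ≈ 0.83299 half-lives.
t = n × t½ = 0.83299 × 7.1385 ≈ 5.9463 hours.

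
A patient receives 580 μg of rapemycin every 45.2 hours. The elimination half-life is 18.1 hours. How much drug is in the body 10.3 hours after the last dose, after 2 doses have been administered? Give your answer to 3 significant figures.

The 2 doses were given 55.5, 10.3 hours ago.
Total = 580·(1/2)^(55.5/18.1) + 580·(1/2)^(10.3/18.1)
      = 69.244 + 390.95 ≈ 460.2 μg.

460 μg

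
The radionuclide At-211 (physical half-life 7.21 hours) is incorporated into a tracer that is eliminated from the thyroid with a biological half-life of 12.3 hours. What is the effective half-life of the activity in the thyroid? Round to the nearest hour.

1/t_eff = 1/t_phys + 1/t_biol = 1/7.21 + 1/12.3 = 0.22 per hour.
t_eff = 7.21 × 12.3 / (7.21 + 12.3) ≈ 4.5455 hours.

5 hours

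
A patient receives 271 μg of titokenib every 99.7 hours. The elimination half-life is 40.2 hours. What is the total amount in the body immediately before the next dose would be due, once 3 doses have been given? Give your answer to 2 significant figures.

59 μg

The 3 doses were given 299.1, 199.4, 99.7 hours ago.
Total = 271·(1/2)^(299.1/40.2) + 271·(1/2)^(199.4/40.2) + 271·(1/2)^(99.7/40.2)
      = 1.5603 + 8.7056 + 48.572 ≈ 58.838 μg.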